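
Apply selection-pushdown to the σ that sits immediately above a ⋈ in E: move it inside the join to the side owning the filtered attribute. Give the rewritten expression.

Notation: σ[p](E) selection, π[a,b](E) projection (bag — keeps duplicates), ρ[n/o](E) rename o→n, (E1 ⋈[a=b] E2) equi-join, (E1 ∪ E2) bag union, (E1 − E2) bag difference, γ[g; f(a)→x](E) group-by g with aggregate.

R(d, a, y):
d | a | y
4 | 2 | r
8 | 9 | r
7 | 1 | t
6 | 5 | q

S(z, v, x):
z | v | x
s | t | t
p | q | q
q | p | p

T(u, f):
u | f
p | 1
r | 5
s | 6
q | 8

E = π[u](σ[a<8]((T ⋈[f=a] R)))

σ filters on a, owned by the right side.
E' = π[u]((T ⋈[f=a] σ[a<8](R)))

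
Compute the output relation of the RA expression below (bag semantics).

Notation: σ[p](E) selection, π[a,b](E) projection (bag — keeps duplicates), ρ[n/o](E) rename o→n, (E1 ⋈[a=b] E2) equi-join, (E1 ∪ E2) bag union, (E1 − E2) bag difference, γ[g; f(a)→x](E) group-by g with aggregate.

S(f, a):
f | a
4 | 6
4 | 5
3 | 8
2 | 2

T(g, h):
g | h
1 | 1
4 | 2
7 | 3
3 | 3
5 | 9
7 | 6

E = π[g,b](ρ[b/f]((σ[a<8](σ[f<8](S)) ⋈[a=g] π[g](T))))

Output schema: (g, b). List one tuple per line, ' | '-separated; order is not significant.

Stepwise |·|:
  S → 4
  σ[f<8](S) → 4
  σ[a<8](σ[f<8](S)) → 3
  T → 6
  π[g](T) → 6
  (σ[a<8](σ[f<8](S)) ⋈[a=g] π[g](T)) → 1
  ρ[b/f]((σ[a<8](σ[f<8](S)) ⋈[a=g] π[g](T))) → 1
  π[g,b](ρ[b/f]((σ[a<8](σ[f<8](S)) ⋈[a=g] π[g](T)))) → 1

== RESULT ==
g | b
5 | 4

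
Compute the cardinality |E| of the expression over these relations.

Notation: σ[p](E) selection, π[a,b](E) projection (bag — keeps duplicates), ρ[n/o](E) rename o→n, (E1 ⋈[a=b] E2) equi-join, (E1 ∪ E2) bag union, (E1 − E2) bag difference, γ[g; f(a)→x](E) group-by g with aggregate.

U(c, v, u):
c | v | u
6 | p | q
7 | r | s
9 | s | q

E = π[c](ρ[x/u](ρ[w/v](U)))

Stepwise |·|:
  U → 3
  ρ[w/v](U) → 3
  ρ[x/u](ρ[w/v](U)) → 3
  π[c](ρ[x/u](ρ[w/v](U))) → 3

|E| = 3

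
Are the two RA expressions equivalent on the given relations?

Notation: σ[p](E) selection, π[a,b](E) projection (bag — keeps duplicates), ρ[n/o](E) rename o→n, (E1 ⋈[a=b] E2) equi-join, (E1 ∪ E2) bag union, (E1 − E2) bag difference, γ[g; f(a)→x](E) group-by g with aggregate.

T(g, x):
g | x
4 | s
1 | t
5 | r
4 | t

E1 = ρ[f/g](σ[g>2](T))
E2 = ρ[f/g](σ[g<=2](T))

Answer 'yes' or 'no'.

E1 stepwise |·|:
  T → 4
  σ[g>2](T) → 3
  ρ[f/g](σ[g>2](T)) → 3
E2 stepwise |·|:
  T → 4
  σ[g<=2](T) → 1
  ρ[f/g](σ[g<=2](T)) → 1

E1 result:
f | x
4 | s
4 | t
5 | r
E2 result:
f | x
1 | t
Witness: (4, 's') appears 1× in E1 but 0× in E2.

no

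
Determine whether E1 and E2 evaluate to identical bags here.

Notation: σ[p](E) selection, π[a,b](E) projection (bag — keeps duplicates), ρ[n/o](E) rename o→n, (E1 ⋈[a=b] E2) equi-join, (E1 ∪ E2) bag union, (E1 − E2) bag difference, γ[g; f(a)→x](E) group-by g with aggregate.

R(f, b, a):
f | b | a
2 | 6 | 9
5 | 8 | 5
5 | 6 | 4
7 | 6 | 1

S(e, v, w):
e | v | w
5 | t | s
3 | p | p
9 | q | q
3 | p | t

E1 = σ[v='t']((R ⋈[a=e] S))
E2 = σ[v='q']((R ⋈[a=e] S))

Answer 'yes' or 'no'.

E1 row counts bottom-up:
  R → 4
  S → 4
  (R ⋈[a=e] S) → 2
  σ[v='t']((R ⋈[a=e] S)) → 1
E2 row counts bottom-up:
  R → 4
  S → 4
  (R ⋈[a=e] S) → 2
  σ[v='q']((R ⋈[a=e] S)) → 1

E1 result:
f | b | a | e | v | w
5 | 8 | 5 | 5 | t | s
E2 result:
f | b | a | e | v | w
2 | 6 | 9 | 9 | q | q
Witness: (5, 8, 5, 5, 't', 's') appears 1× in E1 but 0× in E2.

no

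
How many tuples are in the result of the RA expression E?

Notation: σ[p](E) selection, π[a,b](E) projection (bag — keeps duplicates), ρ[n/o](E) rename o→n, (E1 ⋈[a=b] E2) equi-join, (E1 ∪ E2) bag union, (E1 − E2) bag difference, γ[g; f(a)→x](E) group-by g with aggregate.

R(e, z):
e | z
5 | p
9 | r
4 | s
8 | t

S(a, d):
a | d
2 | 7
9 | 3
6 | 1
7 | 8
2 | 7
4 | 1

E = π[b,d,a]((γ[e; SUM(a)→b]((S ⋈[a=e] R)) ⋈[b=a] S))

Subexpression sizes:
  S → 6
  R → 4
  (S ⋈[a=e] R) → 2
  γ[e; SUM(a)→b]((S ⋈[a=e] R)) → 2
  S → 6
  (γ[e; SUM(a)→b]((S ⋈[a=e] R)) ⋈[b=a] S) → 2
  π[b,d,a]((γ[e; SUM(a)→b]((S ⋈[a=e] R)) ⋈[b=a] S)) → 2

|E| = 2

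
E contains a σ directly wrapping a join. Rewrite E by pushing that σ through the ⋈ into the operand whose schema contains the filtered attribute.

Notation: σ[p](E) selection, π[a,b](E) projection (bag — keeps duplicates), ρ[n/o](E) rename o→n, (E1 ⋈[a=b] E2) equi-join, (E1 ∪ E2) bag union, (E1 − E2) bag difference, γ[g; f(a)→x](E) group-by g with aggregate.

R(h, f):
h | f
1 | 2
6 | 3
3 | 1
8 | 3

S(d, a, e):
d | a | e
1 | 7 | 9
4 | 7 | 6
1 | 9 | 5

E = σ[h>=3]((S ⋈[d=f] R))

σ filters on h, owned by the right side.
E' = (S ⋈[d=f] σ[h>=3](R))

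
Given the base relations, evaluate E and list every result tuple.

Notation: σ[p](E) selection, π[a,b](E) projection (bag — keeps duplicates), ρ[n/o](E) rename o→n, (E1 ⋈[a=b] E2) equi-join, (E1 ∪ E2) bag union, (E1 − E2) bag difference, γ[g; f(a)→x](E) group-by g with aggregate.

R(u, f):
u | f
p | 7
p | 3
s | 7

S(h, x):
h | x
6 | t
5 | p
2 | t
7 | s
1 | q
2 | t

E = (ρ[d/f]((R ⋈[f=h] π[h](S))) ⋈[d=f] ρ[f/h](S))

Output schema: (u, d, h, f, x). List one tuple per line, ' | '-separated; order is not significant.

Per-node cardinality:
  R → 3
  S → 6
  π[h](S) → 6
  (R ⋈[f=h] π[h](S)) → 2
  ρ[d/f]((R ⋈[f=h] π[h](S))) → 2
  S → 6
  ρ[f/h](S) → 6
  (ρ[d/f]((R ⋈[f=h] π[h](S))) ⋈[d=f] ρ[f/h](S)) → 2

== RESULT ==
u | d | h | f | x
p | 7 | 7 | 7 | s
s | 7 | 7 | 7 | s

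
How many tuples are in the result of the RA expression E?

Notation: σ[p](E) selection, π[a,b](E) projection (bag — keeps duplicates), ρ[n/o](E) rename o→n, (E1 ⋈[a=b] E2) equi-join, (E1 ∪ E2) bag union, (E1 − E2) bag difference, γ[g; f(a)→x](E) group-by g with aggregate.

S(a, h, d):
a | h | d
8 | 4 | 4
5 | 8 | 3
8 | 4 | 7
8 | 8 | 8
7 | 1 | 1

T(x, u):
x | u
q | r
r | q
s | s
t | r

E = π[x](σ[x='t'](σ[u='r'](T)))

Subexpression sizes:
  T → 4
  σ[u='r'](T) → 2
  σ[x='t'](σ[u='r'](T)) → 1
  π[x](σ[x='t'](σ[u='r'](T))) → 1

|E| = 1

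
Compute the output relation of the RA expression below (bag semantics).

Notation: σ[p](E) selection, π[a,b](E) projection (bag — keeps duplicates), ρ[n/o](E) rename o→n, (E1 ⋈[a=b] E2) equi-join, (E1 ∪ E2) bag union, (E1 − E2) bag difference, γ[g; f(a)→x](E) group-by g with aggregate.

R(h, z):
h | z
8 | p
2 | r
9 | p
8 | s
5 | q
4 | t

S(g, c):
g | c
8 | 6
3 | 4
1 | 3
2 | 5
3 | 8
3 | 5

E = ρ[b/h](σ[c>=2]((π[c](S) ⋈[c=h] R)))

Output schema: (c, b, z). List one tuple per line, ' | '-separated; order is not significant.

Row counts bottom-up:
  S → 6
  π[c](S) → 6
  R → 6
  (π[c](S) ⋈[c=h] R) → 5
  σ[c>=2]((π[c](S) ⋈[c=h] R)) → 5
  ρ[b/h](σ[c>=2]((π[c](S) ⋈[c=h] R))) → 5

== RESULT ==
c | b | z
4 | 4 | t
5 | 5 | q
5 | 5 | q
8 | 8 | p
8 | 8 | s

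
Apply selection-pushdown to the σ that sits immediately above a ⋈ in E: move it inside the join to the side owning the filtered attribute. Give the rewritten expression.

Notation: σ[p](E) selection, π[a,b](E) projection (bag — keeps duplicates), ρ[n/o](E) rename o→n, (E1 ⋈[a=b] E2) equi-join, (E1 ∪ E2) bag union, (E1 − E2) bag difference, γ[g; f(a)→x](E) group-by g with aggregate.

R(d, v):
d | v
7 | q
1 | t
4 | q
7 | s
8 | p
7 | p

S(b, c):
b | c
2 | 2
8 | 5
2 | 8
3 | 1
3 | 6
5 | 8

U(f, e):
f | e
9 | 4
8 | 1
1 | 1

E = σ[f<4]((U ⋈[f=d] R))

σ filters on f, owned by the left side.
E' = (σ[f<4](U) ⋈[f=d] R)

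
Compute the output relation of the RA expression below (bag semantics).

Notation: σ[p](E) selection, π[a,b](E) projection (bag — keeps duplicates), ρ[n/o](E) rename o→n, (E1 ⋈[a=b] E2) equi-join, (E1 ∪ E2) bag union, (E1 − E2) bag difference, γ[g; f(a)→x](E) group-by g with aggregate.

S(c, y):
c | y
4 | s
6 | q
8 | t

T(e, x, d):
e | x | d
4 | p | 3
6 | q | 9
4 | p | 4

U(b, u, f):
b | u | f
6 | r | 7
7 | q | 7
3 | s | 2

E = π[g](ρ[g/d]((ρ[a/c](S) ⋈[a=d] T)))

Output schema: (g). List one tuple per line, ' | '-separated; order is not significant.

Subexpression sizes:
  S → 3
  ρ[a/c](S) → 3
  T → 3
  (ρ[a/c](S) ⋈[a=d] T) → 1
  ρ[g/d]((ρ[a/c](S) ⋈[a=d] T)) → 1
  π[g](ρ[g/d]((ρ[a/c](S) ⋈[a=d] T))) → 1

== RESULT ==
g
4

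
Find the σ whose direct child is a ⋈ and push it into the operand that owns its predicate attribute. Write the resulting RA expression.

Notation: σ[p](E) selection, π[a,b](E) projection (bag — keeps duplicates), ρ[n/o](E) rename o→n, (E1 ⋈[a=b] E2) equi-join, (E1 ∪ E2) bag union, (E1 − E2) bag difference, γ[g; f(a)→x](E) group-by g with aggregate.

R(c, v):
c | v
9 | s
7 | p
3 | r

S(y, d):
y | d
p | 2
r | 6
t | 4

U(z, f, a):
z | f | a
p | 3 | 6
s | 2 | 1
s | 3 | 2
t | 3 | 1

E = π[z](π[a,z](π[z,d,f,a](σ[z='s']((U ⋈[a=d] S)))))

σ filters on z, owned by the left side.
E' = π[z](π[a,z](π[z,d,f,a]((σ[z='s'](U) ⋈[a=d] S))))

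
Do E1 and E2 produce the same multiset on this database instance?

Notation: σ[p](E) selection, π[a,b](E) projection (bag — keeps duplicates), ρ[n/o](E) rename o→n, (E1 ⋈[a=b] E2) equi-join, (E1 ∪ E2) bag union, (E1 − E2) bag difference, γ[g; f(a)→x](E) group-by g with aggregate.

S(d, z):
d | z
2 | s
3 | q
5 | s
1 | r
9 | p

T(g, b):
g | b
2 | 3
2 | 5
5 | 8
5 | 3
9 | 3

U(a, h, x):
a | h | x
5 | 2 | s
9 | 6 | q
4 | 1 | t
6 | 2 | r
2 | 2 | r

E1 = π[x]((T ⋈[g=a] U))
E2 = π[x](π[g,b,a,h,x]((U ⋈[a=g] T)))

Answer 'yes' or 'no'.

E1 stepwise |·|:
  T → 5
  U → 5
  (T ⋈[g=a] U) → 5
  π[x]((T ⋈[g=a] U)) → 5
E2 stepwise |·|:
  U → 5
  T → 5
  (U ⋈[a=g] T) → 5
  π[g,b,a,h,x]((U ⋈[a=g] T)) → 5
  π[x](π[g,b,a,h,x]((U ⋈[a=g] T))) → 5

E1 and E2 produce the same multiset:
x
q
r
r
s
s

yes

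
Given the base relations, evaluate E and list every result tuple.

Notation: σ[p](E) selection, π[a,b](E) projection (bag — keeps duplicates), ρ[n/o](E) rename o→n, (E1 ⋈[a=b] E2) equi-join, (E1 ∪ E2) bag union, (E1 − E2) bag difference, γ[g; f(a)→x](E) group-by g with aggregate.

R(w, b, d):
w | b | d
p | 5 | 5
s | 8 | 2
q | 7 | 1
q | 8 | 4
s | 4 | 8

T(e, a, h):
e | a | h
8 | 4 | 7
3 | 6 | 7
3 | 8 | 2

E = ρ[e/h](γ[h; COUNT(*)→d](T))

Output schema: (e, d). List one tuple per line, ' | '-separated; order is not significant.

Per-node cardinality:
  T → 3
  γ[h; COUNT(*)→d](T) → 2
  ρ[e/h](γ[h; COUNT(*)→d](T)) → 2

== RESULT ==
e | d
2 | 1
7 | 2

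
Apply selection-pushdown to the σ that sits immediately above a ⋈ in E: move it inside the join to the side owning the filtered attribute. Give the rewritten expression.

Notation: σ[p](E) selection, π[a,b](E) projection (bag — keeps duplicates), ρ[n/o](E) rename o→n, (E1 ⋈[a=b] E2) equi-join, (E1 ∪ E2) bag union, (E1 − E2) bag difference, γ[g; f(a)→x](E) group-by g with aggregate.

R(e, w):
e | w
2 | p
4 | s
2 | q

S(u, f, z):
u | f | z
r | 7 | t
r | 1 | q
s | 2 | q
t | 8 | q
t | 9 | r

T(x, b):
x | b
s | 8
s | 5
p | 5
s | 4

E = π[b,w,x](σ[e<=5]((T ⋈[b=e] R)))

σ filters on e, owned by the right side.
E' = π[b,w,x]((T ⋈[b=e] σ[e<=5](R)))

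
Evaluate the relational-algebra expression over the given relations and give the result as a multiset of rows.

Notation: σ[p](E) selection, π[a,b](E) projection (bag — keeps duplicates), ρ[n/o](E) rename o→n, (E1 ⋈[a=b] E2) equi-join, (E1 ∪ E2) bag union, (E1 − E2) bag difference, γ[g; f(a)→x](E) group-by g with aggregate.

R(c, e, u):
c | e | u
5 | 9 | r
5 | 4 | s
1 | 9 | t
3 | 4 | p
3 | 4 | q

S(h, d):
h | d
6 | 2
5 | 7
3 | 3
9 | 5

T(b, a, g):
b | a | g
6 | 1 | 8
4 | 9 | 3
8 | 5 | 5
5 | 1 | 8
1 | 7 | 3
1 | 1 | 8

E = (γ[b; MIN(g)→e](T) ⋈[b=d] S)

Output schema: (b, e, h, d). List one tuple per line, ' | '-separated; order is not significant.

Per-node cardinality:
  T → 6
  γ[b; MIN(g)→e](T) → 5
  S → 4
  (γ[b; MIN(g)→e](T) ⋈[b=d] S) → 1

== RESULT ==
b | e | h | d
5 | 8 | 9 | 5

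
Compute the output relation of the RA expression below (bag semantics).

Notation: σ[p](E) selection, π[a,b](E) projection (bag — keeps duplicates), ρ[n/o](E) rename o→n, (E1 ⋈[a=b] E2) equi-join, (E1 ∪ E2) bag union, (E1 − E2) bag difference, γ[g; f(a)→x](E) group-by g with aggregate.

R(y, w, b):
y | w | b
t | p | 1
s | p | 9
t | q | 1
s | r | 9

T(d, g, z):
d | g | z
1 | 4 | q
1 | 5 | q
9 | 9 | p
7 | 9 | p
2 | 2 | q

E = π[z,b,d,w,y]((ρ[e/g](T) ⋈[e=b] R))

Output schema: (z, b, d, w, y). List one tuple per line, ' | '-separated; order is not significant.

Subexpression sizes:
  T → 5
  ρ[e/g](T) → 5
  R → 4
  (ρ[e/g](T) ⋈[e=b] R) → 4
  π[z,b,d,w,y]((ρ[e/g](T) ⋈[e=b] R)) → 4

== RESULT ==
z | b | d | w | y
p | 9 | 7 | p | s
p | 9 | 7 | r | s
p | 9 | 9 | p | s
p | 9 | 9 | r | s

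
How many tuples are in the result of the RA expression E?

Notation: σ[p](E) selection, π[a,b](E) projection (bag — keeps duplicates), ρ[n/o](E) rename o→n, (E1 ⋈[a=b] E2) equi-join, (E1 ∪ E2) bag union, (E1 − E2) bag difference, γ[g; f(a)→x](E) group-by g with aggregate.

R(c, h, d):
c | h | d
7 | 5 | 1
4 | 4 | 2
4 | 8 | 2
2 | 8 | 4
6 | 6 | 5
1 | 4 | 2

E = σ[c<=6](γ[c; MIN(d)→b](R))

Stepwise |·|:
  R → 6
  γ[c; MIN(d)→b](R) → 5
  σ[c<=6](γ[c; MIN(d)→b](R)) → 4

|E| = 4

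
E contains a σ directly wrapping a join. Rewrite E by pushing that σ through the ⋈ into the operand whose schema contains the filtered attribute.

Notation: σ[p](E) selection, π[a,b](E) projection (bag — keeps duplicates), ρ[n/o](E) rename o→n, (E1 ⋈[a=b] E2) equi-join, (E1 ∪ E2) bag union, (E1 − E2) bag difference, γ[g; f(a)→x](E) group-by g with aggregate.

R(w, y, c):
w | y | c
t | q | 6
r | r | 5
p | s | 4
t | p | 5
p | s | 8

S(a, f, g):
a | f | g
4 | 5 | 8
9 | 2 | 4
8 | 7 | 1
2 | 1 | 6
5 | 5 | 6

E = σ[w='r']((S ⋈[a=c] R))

σ filters on w, owned by the right side.
E' = (S ⋈[a=c] σ[w='r'](R))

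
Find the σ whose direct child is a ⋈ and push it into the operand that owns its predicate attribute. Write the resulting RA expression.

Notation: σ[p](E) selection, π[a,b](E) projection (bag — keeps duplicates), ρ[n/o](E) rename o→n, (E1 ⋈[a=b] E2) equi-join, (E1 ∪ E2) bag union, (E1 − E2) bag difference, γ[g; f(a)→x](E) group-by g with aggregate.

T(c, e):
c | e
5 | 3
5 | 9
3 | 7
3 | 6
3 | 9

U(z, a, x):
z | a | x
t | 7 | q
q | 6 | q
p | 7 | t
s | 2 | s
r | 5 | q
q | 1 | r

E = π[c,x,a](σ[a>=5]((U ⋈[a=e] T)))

σ filters on a, owned by the left side.
E' = π[c,x,a]((σ[a>=5](U) ⋈[a=e] T))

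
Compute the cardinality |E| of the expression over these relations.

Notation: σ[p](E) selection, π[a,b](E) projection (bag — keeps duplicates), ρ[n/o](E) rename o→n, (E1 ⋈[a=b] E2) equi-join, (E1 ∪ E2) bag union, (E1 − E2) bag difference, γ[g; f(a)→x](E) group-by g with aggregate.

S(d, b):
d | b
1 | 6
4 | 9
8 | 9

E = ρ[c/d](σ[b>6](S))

Row counts bottom-up:
  S → 3
  σ[b>6](S) → 2
  ρ[c/d](σ[b>6](S)) → 2

|E| = 2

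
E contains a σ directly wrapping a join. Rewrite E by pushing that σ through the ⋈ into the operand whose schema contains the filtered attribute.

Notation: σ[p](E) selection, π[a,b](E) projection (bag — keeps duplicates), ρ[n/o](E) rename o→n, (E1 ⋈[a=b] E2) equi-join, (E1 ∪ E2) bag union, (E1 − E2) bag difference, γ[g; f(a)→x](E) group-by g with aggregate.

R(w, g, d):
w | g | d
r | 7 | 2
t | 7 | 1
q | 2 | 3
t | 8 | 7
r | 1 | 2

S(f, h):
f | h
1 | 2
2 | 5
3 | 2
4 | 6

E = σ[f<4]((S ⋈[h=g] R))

σ filters on f, owned by the left side.
E' = (σ[f<4](S) ⋈[h=g] R)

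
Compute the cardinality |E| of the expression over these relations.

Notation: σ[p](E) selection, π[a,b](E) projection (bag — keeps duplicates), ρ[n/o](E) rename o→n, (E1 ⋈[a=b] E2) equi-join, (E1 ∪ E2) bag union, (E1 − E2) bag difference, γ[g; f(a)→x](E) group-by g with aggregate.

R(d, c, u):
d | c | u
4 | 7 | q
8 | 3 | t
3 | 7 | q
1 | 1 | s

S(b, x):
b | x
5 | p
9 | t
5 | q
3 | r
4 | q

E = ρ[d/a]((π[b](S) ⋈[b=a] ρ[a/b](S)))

Row counts bottom-up:
  S → 5
  π[b](S) → 5
  S → 5
  ρ[a/b](S) → 5
  (π[b](S) ⋈[b=a] ρ[a/b](S)) → 7
  ρ[d/a]((π[b](S) ⋈[b=a] ρ[a/b](S))) → 7

|E| = 7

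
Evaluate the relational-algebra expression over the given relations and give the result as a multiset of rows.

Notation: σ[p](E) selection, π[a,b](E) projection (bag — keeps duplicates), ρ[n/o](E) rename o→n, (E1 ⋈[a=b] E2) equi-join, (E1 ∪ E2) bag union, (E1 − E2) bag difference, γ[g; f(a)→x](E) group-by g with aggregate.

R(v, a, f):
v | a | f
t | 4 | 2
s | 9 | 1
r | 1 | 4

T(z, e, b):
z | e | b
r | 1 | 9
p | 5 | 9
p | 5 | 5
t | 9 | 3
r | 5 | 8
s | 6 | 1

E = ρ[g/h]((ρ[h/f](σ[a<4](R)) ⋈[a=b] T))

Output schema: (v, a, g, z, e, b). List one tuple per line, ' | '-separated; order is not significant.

Row counts bottom-up:
  R → 3
  σ[a<4](R) → 1
  ρ[h/f](σ[a<4](R)) → 1
  T → 6
  (ρ[h/f](σ[a<4](R)) ⋈[a=b] T) → 1
  ρ[g/h]((ρ[h/f](σ[a<4](R)) ⋈[a=b] T)) → 1

== RESULT ==
v | a | g | z | e | b
r | 1 | 4 | s | 6 | 1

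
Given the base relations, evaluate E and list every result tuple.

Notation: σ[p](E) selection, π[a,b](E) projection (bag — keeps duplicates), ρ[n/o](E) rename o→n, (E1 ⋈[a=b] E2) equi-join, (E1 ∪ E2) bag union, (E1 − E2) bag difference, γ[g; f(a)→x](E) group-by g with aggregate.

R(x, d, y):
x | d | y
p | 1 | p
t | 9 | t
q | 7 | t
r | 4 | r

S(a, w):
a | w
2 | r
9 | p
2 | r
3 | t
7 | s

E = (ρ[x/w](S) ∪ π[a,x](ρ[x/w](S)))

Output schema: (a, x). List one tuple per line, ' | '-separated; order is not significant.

Per-node cardinality:
  S → 5
  ρ[x/w](S) → 5
  S → 5
  ρ[x/w](S) → 5
  π[a,x](ρ[x/w](S)) → 5
  (ρ[x/w](S) ∪ π[a,x](ρ[x/w](S))) → 10

== RESULT ==
a | x
2 | r
2 | r
2 | r
2 | r
3 | t
3 | t
7 | s
7 | s
9 | p
9 | p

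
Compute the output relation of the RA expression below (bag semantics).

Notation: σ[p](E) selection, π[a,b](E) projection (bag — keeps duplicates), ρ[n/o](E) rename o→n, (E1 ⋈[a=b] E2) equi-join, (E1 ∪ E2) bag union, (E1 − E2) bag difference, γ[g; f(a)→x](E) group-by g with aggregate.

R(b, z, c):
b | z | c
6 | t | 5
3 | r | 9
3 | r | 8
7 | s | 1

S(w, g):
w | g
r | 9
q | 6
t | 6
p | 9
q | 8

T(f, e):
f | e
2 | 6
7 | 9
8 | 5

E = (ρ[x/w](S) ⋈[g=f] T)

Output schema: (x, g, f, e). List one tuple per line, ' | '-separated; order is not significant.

Row counts bottom-up:
  S → 5
  ρ[x/w](S) → 5
  T → 3
  (ρ[x/w](S) ⋈[g=f] T) → 1

== RESULT ==
x | g | f | e
q | 8 | 8 | 5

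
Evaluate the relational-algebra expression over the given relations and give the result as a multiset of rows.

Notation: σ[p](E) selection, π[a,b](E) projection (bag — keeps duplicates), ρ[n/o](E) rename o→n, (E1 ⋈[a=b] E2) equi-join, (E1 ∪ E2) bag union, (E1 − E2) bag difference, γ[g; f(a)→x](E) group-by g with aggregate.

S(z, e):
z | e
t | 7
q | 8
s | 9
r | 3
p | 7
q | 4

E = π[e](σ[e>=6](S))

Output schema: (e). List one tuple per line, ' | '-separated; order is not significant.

Per-node cardinality:
  S → 6
  σ[e>=6](S) → 4
  π[e](σ[e>=6](S)) → 4

== RESULT ==
e
7
7
8
9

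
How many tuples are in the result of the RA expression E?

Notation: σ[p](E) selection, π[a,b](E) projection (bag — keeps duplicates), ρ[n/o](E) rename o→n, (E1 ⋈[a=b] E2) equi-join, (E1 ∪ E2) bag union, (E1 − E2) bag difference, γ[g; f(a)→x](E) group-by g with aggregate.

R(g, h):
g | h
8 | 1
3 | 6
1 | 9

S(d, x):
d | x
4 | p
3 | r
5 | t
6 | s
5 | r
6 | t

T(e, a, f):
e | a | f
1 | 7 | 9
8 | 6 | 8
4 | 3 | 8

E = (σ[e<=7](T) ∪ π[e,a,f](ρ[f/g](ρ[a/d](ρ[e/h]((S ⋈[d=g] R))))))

Stepwise |·|:
  T → 3
  σ[e<=7](T) → 2
  S → 6
  R → 3
  (S ⋈[d=g] R) → 1
  ρ[e/h]((S ⋈[d=g] R)) → 1
  ρ[a/d](ρ[e/h]((S ⋈[d=g] R))) → 1
  ρ[f/g](ρ[a/d](ρ[e/h]((S ⋈[d=g] R)))) → 1
  π[e,a,f](ρ[f/g](ρ[a/d](ρ[e/h]((S ⋈[d=g] R))))) → 1
  (σ[e<=7](T) ∪ π[e,a,f](ρ[f/g](ρ[a/d](ρ[e/h]((S ⋈[d=g] R)))))) → 3

|E| = 3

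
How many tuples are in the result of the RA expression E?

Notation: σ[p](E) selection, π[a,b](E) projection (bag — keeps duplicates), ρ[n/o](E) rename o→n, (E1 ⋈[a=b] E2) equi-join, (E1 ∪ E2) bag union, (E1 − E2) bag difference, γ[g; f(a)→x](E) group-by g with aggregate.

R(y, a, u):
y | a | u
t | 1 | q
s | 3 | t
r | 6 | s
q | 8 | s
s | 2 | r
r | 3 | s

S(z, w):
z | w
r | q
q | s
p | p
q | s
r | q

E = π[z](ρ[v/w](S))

Per-node cardinality:
  S → 5
  ρ[v/w](S) → 5
  π[z](ρ[v/w](S)) → 5

|E| = 5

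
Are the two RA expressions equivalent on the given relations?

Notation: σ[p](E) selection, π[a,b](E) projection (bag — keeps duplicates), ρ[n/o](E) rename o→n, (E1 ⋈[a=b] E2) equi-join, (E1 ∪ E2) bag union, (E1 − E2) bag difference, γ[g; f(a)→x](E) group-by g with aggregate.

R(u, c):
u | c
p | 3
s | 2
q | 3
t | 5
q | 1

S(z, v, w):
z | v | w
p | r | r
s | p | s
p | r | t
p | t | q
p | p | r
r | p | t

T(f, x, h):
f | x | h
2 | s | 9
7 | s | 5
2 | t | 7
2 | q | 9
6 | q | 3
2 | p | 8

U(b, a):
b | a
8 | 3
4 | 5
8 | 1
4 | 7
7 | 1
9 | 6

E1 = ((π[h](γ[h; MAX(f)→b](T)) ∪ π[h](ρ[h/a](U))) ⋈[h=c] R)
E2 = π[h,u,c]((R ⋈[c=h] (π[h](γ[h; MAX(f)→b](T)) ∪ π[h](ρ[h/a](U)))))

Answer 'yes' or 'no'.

E1 stepwise |·|:
  T → 6
  γ[h; MAX(f)→b](T) → 5
  π[h](γ[h; MAX(f)→b](T)) → 5
  U → 6
  ρ[h/a](U) → 6
  π[h](ρ[h/a](U)) → 6
  (π[h](γ[h; MAX(f)→b](T)) ∪ π[h](ρ[h/a](U))) → 11
  R → 5
  ((π[h](γ[h; MAX(f)→b](T)) ∪ π[h](ρ[h/a](U))) ⋈[h=c] R) → 8
E2 stepwise |·|:
  R → 5
  T → 6
  γ[h; MAX(f)→b](T) → 5
  π[h](γ[h; MAX(f)→b](T)) → 5
  U → 6
  ρ[h/a](U) → 6
  π[h](ρ[h/a](U)) → 6
  (π[h](γ[h; MAX(f)→b](T)) ∪ π[h](ρ[h/a](U))) → 11
  (R ⋈[c=h] (π[h](γ[h; MAX(f)→b](T)) ∪ π[h](ρ[h/a](U)))) → 8
  π[h,u,c]((R ⋈[c=h] (π[h](γ[h; MAX(f)→b](T)) ∪ π[h](ρ[h/a](U))))) → 8

E1 and E2 produce the same multiset:
h | u | c
1 | q | 1
1 | q | 1
3 | p | 3
3 | p | 3
3 | q | 3
3 | q | 3
5 | t | 5
5 | t | 5

yes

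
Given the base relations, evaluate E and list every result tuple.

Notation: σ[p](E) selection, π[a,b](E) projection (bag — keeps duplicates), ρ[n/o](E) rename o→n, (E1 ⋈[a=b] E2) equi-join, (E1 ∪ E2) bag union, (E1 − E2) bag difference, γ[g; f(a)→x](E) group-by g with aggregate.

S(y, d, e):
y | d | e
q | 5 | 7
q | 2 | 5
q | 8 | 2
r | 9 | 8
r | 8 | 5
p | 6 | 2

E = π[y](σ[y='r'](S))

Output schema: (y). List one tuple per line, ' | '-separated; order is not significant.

Stepwise |·|:
  S → 6
  σ[y='r'](S) → 2
  π[y](σ[y='r'](S)) → 2

== RESULT ==
y
r
r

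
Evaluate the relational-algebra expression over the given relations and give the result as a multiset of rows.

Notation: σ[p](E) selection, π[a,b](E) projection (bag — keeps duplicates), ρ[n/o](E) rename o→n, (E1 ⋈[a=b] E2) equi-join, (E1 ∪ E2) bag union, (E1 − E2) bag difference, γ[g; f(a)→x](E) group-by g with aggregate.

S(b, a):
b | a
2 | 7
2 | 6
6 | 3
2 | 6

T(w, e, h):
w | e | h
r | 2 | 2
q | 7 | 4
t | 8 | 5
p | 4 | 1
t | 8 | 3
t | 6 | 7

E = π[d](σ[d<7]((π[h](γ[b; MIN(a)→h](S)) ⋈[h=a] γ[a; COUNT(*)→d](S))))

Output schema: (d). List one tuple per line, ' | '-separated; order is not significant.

Per-node cardinality:
  S → 4
  γ[b; MIN(a)→h](S) → 2
  π[h](γ[b; MIN(a)→h](S)) → 2
  S → 4
  γ[a; COUNT(*)→d](S) → 3
  (π[h](γ[b; MIN(a)→h](S)) ⋈[h=a] γ[a; COUNT(*)→d](S)) → 2
  σ[d<7]((π[h](γ[b; MIN(a)→h](S)) ⋈[h=a] γ[a; COUNT(*)→d](S))) → 2
  π[d](σ[d<7]((π[h](γ[b; MIN(a)→h](S)) ⋈[h=a] γ[a; COUNT(*)→d](S)))) → 2

== RESULT ==
d
1
2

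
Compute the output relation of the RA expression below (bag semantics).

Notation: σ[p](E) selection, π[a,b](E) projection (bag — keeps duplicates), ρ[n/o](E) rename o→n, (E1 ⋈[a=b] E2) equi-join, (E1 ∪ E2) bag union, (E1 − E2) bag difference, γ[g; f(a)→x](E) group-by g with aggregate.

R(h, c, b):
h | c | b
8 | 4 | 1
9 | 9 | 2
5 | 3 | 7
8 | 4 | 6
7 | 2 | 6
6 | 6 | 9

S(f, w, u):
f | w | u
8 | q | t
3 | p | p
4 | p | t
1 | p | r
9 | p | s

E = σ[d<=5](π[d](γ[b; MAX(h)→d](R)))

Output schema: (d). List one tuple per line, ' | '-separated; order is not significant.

Stepwise |·|:
  R → 6
  γ[b; MAX(h)→d](R) → 5
  π[d](γ[b; MAX(h)→d](R)) → 5
  σ[d<=5](π[d](γ[b; MAX(h)→d](R))) → 1

== RESULT ==
d
5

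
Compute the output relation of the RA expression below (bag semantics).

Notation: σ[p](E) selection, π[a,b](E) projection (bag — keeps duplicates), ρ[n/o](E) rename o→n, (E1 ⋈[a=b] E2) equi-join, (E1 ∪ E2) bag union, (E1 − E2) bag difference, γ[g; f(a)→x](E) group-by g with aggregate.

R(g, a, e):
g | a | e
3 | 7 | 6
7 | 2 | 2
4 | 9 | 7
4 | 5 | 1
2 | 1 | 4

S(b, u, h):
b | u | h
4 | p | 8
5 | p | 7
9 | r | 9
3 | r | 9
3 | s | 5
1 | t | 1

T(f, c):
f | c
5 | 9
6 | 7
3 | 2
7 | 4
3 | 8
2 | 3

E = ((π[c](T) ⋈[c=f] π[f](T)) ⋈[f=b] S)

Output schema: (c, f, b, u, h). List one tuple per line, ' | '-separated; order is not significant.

Row counts bottom-up:
  T → 6
  π[c](T) → 6
  T → 6
  π[f](T) → 6
  (π[c](T) ⋈[c=f] π[f](T)) → 4
  S → 6
  ((π[c](T) ⋈[c=f] π[f](T)) ⋈[f=b] S) → 4

== RESULT ==
c | f | b | u | h
3 | 3 | 3 | r | 9
3 | 3 | 3 | r | 9
3 | 3 | 3 | s | 5
3 | 3 | 3 | s | 5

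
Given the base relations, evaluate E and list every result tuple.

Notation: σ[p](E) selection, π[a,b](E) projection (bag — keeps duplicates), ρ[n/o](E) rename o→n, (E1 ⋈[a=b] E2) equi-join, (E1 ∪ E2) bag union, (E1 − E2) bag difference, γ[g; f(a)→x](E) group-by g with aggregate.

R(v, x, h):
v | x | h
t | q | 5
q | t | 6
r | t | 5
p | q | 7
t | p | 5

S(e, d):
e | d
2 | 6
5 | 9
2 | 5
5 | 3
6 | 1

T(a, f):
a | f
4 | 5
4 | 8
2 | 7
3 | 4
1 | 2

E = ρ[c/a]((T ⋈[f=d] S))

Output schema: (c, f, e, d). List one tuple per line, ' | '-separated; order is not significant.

Per-node cardinality:
  T → 5
  S → 5
  (T ⋈[f=d] S) → 1
  ρ[c/a]((T ⋈[f=d] S)) → 1

== RESULT ==
c | f | e | d
4 | 5 | 2 | 5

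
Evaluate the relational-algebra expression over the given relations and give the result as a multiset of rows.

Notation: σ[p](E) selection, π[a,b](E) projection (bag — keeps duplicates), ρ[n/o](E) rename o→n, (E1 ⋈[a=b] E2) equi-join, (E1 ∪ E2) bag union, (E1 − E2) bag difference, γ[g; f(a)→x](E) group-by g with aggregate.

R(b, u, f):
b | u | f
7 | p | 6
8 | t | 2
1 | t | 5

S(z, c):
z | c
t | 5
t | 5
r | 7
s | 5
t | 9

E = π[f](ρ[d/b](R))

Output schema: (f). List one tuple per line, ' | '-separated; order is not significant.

Row counts bottom-up:
  R → 3
  ρ[d/b](R) → 3
  π[f](ρ[d/b](R)) → 3

== RESULT ==
f
2
5
6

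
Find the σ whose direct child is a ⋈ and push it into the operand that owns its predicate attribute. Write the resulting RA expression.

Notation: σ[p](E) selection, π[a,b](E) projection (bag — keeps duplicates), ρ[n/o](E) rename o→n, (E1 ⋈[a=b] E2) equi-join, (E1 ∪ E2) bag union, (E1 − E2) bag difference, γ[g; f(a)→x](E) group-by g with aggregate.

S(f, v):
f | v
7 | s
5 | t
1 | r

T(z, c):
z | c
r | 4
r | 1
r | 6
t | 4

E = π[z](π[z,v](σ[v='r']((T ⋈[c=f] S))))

σ filters on v, owned by the right side.
E' = π[z](π[z,v]((T ⋈[c=f] σ[v='r'](S))))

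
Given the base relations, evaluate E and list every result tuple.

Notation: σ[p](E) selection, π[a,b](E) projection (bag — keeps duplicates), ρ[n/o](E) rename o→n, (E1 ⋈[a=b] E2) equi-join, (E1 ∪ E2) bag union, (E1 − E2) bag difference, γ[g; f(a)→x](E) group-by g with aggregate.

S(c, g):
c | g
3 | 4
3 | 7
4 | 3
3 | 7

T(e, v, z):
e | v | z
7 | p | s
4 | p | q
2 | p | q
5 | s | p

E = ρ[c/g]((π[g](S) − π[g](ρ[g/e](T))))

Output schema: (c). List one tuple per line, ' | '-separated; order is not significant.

Per-node cardinality:
  S → 4
  π[g](S) → 4
  T → 4
  ρ[g/e](T) → 4
  π[g](ρ[g/e](T)) → 4
  (π[g](S) − π[g](ρ[g/e](T))) → 2
  ρ[c/g]((π[g](S) − π[g](ρ[g/e](T)))) → 2

== RESULT ==
c
3
7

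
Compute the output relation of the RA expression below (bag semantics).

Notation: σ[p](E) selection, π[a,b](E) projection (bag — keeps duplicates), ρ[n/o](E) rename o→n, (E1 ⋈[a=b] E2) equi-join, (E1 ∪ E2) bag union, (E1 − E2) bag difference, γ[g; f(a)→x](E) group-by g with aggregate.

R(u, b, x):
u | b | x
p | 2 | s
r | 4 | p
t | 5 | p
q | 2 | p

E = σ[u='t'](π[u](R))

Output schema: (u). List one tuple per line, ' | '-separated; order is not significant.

Stepwise |·|:
  R → 4
  π[u](R) → 4
  σ[u='t'](π[u](R)) → 1

== RESULT ==
u
t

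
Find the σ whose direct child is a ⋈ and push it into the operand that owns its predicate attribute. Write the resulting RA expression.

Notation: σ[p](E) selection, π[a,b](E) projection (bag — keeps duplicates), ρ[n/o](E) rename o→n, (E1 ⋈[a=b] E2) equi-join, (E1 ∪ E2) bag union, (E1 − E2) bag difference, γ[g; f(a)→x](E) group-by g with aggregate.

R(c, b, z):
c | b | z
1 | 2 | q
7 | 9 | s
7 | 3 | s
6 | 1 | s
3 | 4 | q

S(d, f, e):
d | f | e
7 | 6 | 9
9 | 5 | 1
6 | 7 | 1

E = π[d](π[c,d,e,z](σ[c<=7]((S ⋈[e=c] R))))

σ filters on c, owned by the right side.
E' = π[d](π[c,d,e,z]((S ⋈[e=c] σ[c<=7](R))))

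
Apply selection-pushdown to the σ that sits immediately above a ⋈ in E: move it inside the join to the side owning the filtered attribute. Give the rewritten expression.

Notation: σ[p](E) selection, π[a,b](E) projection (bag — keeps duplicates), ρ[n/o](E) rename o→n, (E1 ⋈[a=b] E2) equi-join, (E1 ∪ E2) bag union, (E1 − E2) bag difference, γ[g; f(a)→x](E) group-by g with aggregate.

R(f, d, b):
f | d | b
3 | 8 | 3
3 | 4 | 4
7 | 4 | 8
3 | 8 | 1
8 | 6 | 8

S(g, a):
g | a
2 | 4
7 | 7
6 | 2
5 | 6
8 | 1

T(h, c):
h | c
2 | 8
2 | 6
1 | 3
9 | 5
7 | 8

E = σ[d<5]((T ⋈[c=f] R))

σ filters on d, owned by the right side.
E' = (T ⋈[c=f] σ[d<5](R))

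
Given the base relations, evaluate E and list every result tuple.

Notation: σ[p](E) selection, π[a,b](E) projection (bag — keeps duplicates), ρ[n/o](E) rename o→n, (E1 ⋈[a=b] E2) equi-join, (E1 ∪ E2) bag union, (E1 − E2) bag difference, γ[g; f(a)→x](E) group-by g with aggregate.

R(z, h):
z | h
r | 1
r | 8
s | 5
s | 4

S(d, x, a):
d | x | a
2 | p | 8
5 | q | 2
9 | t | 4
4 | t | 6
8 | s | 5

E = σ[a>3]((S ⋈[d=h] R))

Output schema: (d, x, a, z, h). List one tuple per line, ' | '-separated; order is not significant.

Subexpression sizes:
  S → 5
  R → 4
  (S ⋈[d=h] R) → 3
  σ[a>3]((S ⋈[d=h] R)) → 2

== RESULT ==
d | x | a | z | h
4 | t | 6 | s | 4
8 | s | 5 | r | 8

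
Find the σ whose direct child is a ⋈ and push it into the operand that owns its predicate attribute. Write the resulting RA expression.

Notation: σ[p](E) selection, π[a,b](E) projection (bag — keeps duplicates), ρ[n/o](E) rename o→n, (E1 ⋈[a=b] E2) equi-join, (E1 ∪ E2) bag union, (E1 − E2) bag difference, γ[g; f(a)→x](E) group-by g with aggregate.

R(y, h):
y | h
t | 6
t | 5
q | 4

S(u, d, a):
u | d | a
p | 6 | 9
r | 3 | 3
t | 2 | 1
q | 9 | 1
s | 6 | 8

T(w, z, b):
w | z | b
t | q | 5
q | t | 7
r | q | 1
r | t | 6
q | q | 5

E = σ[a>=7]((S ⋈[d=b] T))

σ filters on a, owned by the left side.
E' = (σ[a>=7](S) ⋈[d=b] T)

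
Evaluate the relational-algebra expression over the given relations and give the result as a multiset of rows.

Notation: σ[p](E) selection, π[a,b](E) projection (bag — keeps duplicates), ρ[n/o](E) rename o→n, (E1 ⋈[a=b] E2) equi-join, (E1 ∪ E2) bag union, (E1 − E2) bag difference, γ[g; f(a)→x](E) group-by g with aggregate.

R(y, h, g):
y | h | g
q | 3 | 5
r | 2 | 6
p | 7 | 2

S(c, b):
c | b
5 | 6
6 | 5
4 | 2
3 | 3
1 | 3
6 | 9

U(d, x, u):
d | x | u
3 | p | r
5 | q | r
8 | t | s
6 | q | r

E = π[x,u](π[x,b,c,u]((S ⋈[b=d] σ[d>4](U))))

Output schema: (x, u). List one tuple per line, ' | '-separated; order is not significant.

Row counts bottom-up:
  S → 6
  U → 4
  σ[d>4](U) → 3
  (S ⋈[b=d] σ[d>4](U)) → 2
  π[x,b,c,u]((S ⋈[b=d] σ[d>4](U))) → 2
  π[x,u](π[x,b,c,u]((S ⋈[b=d] σ[d>4](U)))) → 2

== RESULT ==
x | u
q | r
q | r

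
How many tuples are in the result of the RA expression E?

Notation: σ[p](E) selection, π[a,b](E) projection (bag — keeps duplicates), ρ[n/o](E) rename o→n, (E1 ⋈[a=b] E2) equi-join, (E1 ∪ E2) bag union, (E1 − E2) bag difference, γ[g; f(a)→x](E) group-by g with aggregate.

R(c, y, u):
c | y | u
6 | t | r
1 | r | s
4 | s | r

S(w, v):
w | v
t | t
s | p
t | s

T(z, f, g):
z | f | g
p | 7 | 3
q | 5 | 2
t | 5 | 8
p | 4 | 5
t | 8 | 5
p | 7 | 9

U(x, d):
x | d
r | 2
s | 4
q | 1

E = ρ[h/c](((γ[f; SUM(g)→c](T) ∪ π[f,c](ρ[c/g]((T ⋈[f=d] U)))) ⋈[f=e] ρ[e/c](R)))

Row counts bottom-up:
  T → 6
  γ[f; SUM(g)→c](T) → 4
  T → 6
  U → 3
  (T ⋈[f=d] U) → 1
  ρ[c/g]((T ⋈[f=d] U)) → 1
  π[f,c](ρ[c/g]((T ⋈[f=d] U))) → 1
  (γ[f; SUM(g)→c](T) ∪ π[f,c](ρ[c/g]((T ⋈[f=d] U)))) → 5
  R → 3
  ρ[e/c](R) → 3
  ((γ[f; SUM(g)→c](T) ∪ π[f,c](ρ[c/g]((T ⋈[f=d] U)))) ⋈[f=e] ρ[e/c](R)) → 2
  ρ[h/c](((γ[f; SUM(g)→c](T) ∪ π[f,c](ρ[c/g]((T ⋈[f=d] U)))) ⋈[f=e] ρ[e/c](R))) → 2

|E| = 2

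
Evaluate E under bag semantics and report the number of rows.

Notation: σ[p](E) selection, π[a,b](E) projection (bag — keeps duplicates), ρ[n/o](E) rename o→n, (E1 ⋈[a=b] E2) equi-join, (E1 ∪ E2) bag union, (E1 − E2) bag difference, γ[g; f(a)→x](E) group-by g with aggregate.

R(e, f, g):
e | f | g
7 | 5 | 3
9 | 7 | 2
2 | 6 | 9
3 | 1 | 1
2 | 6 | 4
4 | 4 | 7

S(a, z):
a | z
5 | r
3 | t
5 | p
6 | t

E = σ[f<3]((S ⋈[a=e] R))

Subexpression sizes:
  S → 4
  R → 6
  (S ⋈[a=e] R) → 1
  σ[f<3]((S ⋈[a=e] R)) → 1

|E| = 1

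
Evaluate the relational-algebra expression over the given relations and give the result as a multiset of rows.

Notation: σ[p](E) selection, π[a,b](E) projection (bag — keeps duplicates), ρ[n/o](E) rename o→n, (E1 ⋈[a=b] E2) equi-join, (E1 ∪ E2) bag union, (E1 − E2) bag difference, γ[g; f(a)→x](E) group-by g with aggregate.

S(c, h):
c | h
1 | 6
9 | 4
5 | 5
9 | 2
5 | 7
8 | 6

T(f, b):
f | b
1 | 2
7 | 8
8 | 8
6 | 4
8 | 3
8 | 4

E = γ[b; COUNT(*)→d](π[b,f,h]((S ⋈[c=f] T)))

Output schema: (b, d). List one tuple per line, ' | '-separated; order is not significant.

Subexpression sizes:
  S → 6
  T → 6
  (S ⋈[c=f] T) → 4
  π[b,f,h]((S ⋈[c=f] T)) → 4
  γ[b; COUNT(*)→d](π[b,f,h]((S ⋈[c=f] T))) → 4

== RESULT ==
b | d
2 | 1
3 | 1
4 | 1
8 | 1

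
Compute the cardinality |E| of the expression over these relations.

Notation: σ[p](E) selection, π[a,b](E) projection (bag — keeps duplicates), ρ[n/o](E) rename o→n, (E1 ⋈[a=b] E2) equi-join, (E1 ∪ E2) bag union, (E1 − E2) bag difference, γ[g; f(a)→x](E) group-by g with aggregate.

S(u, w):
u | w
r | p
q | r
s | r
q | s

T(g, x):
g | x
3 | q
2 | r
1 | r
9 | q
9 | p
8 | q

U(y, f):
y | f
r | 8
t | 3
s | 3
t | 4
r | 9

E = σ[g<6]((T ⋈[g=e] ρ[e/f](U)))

Stepwise |·|:
  T → 6
  U → 5
  ρ[e/f](U) → 5
  (T ⋈[g=e] ρ[e/f](U)) → 5
  σ[g<6]((T ⋈[g=e] ρ[e/f](U))) → 2

|E| = 2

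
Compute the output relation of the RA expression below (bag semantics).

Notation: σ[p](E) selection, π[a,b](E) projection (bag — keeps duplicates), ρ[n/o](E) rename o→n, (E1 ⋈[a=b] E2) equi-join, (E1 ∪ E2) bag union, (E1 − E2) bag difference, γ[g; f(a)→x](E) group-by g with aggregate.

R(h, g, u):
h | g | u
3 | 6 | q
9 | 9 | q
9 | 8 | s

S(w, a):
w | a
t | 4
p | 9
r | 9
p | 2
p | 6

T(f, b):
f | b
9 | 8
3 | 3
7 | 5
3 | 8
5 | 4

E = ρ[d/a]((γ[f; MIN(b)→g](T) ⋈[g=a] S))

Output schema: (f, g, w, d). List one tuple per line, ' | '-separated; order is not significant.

Per-node cardinality:
  T → 5
  γ[f; MIN(b)→g](T) → 4
  S → 5
  (γ[f; MIN(b)→g](T) ⋈[g=a] S) → 1
  ρ[d/a]((γ[f; MIN(b)→g](T) ⋈[g=a] S)) → 1

== RESULT ==
f | g | w | d
5 | 4 | t | 4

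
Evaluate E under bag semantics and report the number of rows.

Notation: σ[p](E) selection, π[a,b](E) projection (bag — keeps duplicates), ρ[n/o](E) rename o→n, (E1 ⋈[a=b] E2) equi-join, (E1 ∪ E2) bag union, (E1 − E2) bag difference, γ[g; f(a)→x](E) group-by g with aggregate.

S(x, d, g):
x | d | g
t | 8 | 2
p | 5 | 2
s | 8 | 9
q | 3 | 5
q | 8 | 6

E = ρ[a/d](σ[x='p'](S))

Stepwise |·|:
  S → 5
  σ[x='p'](S) → 1
  ρ[a/d](σ[x='p'](S)) → 1

|E| = 1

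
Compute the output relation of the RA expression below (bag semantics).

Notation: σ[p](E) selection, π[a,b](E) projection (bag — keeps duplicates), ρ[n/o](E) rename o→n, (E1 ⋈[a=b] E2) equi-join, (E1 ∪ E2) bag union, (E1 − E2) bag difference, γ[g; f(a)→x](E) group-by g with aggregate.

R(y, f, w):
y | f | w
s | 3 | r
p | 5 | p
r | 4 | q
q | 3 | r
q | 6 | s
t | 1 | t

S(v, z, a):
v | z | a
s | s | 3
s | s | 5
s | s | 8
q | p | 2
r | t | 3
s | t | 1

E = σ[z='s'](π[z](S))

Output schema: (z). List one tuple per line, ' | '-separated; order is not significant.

Subexpression sizes:
  S → 6
  π[z](S) → 6
  σ[z='s'](π[z](S)) → 3

== RESULT ==
z
s
s
s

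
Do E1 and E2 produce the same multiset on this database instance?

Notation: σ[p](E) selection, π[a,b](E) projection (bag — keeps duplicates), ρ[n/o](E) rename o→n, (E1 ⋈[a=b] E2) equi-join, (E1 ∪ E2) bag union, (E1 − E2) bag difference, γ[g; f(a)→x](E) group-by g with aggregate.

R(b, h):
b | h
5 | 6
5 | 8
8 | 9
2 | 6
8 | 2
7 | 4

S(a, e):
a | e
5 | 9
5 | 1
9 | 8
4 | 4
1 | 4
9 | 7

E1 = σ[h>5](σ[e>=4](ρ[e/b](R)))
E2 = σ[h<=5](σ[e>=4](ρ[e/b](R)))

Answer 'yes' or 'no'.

E1 subexpression sizes:
  R → 6
  ρ[e/b](R) → 6
  σ[e>=4](ρ[e/b](R)) → 5
  σ[h>5](σ[e>=4](ρ[e/b](R))) → 3
E2 subexpression sizes:
  R → 6
  ρ[e/b](R) → 6
  σ[e>=4](ρ[e/b](R)) → 5
  σ[h<=5](σ[e>=4](ρ[e/b](R))) → 2

E1 result:
e | h
5 | 6
5 | 8
8 | 9
E2 result:
e | h
7 | 4
8 | 2
Witness: (7, 4) appears 0× in E1 but 1× in E2.

no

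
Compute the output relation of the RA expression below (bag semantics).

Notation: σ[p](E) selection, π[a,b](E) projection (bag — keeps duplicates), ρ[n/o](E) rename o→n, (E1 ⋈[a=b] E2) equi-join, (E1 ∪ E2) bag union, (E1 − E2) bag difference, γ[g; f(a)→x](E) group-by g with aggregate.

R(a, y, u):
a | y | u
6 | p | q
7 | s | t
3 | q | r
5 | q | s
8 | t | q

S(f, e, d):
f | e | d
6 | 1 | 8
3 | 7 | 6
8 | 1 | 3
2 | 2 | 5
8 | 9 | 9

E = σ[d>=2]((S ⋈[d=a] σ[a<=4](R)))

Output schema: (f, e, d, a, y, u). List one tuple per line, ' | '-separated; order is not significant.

Stepwise |·|:
  S → 5
  R → 5
  σ[a<=4](R) → 1
  (S ⋈[d=a] σ[a<=4](R)) → 1
  σ[d>=2]((S ⋈[d=a] σ[a<=4](R))) → 1

== RESULT ==
f | e | d | a | y | u
8 | 1 | 3 | 3 | q | r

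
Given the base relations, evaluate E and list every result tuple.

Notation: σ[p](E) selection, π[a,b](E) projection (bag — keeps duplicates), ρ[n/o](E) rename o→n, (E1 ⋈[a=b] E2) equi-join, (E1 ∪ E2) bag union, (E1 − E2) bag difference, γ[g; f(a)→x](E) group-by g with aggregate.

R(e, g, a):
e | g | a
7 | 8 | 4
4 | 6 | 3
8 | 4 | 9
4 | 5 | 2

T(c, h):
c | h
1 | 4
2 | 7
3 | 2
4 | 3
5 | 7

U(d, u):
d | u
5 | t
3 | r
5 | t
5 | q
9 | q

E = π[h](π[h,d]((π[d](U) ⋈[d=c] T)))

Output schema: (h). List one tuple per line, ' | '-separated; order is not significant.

Per-node cardinality:
  U → 5
  π[d](U) → 5
  T → 5
  (π[d](U) ⋈[d=c] T) → 4
  π[h,d]((π[d](U) ⋈[d=c] T)) → 4
  π[h](π[h,d]((π[d](U) ⋈[d=c] T))) → 4

== RESULT ==
h
2
7
7
7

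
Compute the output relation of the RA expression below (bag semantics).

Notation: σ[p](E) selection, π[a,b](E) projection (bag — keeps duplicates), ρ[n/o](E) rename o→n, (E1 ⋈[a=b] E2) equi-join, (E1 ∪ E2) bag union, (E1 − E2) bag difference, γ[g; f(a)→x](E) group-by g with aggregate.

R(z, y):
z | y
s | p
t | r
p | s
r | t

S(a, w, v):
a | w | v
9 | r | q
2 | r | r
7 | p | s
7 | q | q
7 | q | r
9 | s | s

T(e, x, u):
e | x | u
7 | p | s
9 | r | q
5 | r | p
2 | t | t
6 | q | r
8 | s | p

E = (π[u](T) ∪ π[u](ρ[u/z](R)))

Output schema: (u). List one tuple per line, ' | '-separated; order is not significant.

Per-node cardinality:
  T → 6
  π[u](T) → 6
  R → 4
  ρ[u/z](R) → 4
  π[u](ρ[u/z](R)) → 4
  (π[u](T) ∪ π[u](ρ[u/z](R))) → 10

== RESULT ==
u
p
p
p
q
r
r
s
s
t
t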